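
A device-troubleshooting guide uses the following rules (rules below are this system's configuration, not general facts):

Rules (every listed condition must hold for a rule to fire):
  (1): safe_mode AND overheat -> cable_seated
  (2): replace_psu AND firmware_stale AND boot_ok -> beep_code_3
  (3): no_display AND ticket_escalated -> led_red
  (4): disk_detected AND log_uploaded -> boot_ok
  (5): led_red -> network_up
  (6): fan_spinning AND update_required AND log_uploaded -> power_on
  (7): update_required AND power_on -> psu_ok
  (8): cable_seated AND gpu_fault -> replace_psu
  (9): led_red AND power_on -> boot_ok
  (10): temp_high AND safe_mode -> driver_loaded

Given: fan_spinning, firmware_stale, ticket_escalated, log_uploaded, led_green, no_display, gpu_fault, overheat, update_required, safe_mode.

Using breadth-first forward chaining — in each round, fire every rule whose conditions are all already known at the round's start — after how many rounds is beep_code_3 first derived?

Round 1 fires (1), (3), (6), giving cable_seated, led_red, power_on.
Round 2 fires (5), (7), (8), (9), giving network_up, psu_ok, replace_psu, boot_ok.
Round 3 fires (2), giving beep_code_3.
beep_code_3 first appears in round 3.

3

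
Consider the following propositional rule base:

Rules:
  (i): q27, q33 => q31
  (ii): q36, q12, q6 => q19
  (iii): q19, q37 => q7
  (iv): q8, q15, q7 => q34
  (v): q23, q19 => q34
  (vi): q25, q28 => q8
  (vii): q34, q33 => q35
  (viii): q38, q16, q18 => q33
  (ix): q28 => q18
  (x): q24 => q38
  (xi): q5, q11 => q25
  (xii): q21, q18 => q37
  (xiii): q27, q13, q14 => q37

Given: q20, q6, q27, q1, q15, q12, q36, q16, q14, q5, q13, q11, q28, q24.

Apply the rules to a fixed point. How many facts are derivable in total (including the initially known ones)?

Round 1: (ii) [q36, q12, q6 => q19]; (ix) [q28 => q18]; (x) [q24 => q38]; (xi) [q5, q11 => q25]; (xiii) [q27, q13, q14 => q37]. New: q19, q18, q38, q25, q37.
Round 2: (iii) [q19, q37 => q7]; (vi) [q25, q28 => q8]; (viii) [q38, q16, q18 => q33]. New: q7, q8, q33.
Round 3: (i) [q27, q33 => q31]; (iv) [q8, q15, q7 => q34]. New: q31, q34.
Round 4: (vii) [q34, q33 => q35]. New: q35.
Closure: {q1, q11, q12, q13, q14, q15, q16, q18, q19, q20, q24, q25, q27, q28, q31, q33, q34, q35, q36, q37, q38, q5, q6, q7, q8} — 25 facts.

25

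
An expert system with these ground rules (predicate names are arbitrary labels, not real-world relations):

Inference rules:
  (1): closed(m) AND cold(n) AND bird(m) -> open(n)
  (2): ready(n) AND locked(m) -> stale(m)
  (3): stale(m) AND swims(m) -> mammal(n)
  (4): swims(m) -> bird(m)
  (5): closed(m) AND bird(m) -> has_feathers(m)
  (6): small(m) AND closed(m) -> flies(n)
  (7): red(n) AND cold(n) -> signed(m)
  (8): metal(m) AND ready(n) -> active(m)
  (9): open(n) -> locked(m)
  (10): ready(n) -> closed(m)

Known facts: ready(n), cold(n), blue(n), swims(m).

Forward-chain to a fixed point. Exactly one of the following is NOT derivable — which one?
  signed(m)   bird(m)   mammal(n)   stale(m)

Round 1 — (4), (10), derive bird(m), closed(m).
Round 2 — (1), (5), derive open(n), has_feathers(m).
Round 3 — (9), derive locked(m).
Round 4 — (2), derive stale(m).
Round 5 — (3), derive mammal(n).
Derived: stale(m) (round 4), mammal(n) (round 5), bird(m) (round 1). signed(m) never appears in any round.

signed(m)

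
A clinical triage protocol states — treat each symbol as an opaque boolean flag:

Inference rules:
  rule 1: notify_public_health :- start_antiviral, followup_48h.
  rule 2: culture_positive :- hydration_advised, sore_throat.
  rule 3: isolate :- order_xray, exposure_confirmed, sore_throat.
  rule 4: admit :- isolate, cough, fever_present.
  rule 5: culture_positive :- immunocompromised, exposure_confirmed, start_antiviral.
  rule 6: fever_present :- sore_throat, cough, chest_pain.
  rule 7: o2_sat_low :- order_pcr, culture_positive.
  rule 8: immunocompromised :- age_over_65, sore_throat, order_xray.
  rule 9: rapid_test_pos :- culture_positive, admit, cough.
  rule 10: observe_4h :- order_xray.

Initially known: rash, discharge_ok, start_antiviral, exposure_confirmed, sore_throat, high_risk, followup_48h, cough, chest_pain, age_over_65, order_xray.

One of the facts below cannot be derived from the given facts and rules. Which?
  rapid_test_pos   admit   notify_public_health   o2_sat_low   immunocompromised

o2_sat_low

[1] rule 1 [notify_public_health :- start_antiviral, followup_48h.]; rule 3 [isolate :- order_xray, exposure_confirmed, sore_throat.]; rule 6 [fever_present :- sore_throat, cough, chest_pain.]; rule 8 [immunocompromised :- age_over_65, sore_throat, order_xray.]; rule 10 [observe_4h :- order_xray.]. ⇒ new: notify_public_health, isolate, fever_present, immunocompromised, observe_4h.
[2] rule 4 [admit :- isolate, cough, fever_present.]; rule 5 [culture_positive :- immunocompromised, exposure_confirmed, start_antiviral.]. ⇒ new: admit, culture_positive.
[3] rule 9 [rapid_test_pos :- culture_positive, admit, cough.]. ⇒ new: rapid_test_pos.
Derived: immunocompromised (round 1), notify_public_health (round 1), admit (round 2), rapid_test_pos (round 3). o2_sat_low never appears in any round.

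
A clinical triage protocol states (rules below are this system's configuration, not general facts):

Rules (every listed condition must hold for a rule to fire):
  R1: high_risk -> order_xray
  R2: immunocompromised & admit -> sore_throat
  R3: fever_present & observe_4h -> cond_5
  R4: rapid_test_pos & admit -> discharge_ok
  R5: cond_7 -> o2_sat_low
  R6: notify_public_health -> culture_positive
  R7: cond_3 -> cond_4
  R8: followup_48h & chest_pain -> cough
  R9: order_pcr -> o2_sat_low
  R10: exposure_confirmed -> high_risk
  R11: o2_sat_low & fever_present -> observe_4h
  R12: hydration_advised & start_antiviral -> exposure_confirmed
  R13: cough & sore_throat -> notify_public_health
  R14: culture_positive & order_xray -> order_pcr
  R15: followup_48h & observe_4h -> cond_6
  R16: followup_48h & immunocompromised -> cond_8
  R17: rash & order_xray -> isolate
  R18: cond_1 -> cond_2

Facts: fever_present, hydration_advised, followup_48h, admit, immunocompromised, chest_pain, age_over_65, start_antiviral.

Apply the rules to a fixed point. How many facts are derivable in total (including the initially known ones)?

Round 1: R2 [immunocompromised & admit -> sore_throat]; R8 [followup_48h & chest_pain -> cough]; R12 [hydration_advised & start_antiviral -> exposure_confirmed]; R16 [followup_48h & immunocompromised -> cond_8]. New: sore_throat, cough, exposure_confirmed, cond_8.
Round 2: R10 [exposure_confirmed -> high_risk]; R13 [cough & sore_throat -> notify_public_health]. New: high_risk, notify_public_health.
Round 3: R1 [high_risk -> order_xray]; R6 [notify_public_health -> culture_positive]. New: order_xray, culture_positive.
Round 4: R14 [culture_positive & order_xray -> order_pcr]. New: order_pcr.
Round 5: R9 [order_pcr -> o2_sat_low]. New: o2_sat_low.
Round 6: R11 [o2_sat_low & fever_present -> observe_4h]. New: observe_4h.
Round 7: R3 [fever_present & observe_4h -> cond_5]; R15 [followup_48h & observe_4h -> cond_6]. New: cond_5, cond_6.
Closure: {admit, age_over_65, chest_pain, cond_5, cond_6, cond_8, cough, culture_positive, exposure_confirmed, fever_present, followup_48h, high_risk, hydration_advised, immunocompromised, notify_public_health, o2_sat_low, observe_4h, order_pcr, order_xray, sore_throat, start_antiviral} — 21 facts.

21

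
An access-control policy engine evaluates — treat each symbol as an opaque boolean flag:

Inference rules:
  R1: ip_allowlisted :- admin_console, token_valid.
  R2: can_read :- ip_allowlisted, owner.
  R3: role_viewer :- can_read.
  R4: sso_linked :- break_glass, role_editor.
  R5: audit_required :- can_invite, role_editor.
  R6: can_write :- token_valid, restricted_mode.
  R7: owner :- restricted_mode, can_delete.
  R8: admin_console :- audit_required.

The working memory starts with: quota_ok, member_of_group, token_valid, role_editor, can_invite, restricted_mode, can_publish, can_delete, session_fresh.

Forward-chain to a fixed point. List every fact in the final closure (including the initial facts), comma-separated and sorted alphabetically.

Round 1: R5 [audit_required :- can_invite, role_editor.]; R6 [can_write :- token_valid, restricted_mode.]; R7 [owner :- restricted_mode, can_delete.]. New: audit_required, can_write, owner.
Round 2: R8 [admin_console :- audit_required.]. New: admin_console.
Round 3: R1 [ip_allowlisted :- admin_console, token_valid.]. New: ip_allowlisted.
Round 4: R2 [can_read :- ip_allowlisted, owner.]. New: can_read.
Round 5: R3 [role_viewer :- can_read.]. New: role_viewer.

admin_console, audit_required, can_delete, can_invite, can_publish, can_read, can_write, ip_allowlisted, member_of_group, owner, quota_ok, restricted_mode, role_editor, role_viewer, session_fresh, token_valid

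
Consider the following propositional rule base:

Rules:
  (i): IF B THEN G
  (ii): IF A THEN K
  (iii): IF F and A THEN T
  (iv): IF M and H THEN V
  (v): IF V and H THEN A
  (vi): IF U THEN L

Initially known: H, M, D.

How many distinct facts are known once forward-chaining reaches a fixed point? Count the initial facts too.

6

Round 1: (iv) [IF M and H THEN V]. New: V.
Round 2: (v) [IF V and H THEN A]. New: A.
Round 3: (ii) [IF A THEN K]. New: K.
Closure: {A, D, H, K, M, V} — 6 facts.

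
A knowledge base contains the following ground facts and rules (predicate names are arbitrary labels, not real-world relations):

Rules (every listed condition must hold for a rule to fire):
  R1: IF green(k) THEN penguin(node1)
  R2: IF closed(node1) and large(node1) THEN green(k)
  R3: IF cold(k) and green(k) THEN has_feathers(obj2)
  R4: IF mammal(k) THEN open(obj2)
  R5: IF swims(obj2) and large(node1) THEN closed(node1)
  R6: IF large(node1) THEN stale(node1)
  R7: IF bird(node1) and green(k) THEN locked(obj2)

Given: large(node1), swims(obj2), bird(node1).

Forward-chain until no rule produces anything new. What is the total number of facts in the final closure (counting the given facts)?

8

Round 1 — R5, R6, derive closed(node1), stale(node1).
Round 2 — R2, derive green(k).
Round 3 — R1, R7, derive penguin(node1), locked(obj2).
Closure: {bird(node1), closed(node1), green(k), large(node1), locked(obj2), penguin(node1), stale(node1), swims(obj2)} — 8 facts.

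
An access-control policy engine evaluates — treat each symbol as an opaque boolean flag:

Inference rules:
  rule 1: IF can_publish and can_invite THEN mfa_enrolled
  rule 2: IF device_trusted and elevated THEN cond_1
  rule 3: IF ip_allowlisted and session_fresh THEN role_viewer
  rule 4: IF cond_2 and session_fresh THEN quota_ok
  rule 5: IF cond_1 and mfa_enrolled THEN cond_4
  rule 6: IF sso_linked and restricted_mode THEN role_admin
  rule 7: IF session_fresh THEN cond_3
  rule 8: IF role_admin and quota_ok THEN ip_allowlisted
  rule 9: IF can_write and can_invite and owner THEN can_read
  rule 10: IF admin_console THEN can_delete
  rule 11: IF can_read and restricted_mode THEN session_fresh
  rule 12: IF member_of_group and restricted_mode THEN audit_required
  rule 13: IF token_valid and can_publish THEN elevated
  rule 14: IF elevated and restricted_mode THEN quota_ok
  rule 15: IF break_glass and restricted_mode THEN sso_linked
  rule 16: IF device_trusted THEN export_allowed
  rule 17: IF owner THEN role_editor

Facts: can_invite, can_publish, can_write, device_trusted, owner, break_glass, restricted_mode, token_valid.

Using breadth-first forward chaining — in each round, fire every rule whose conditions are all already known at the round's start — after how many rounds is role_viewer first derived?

[1] rule 1 [IF can_publish and can_invite THEN mfa_enrolled]; rule 9 [IF can_write and can_invite and owner THEN can_read]; rule 13 [IF token_valid and can_publish THEN elevated]; rule 15 [IF break_glass and restricted_mode THEN sso_linked]; rule 16 [IF device_trusted THEN export_allowed]; rule 17 [IF owner THEN role_editor]. ⇒ new: mfa_enrolled, can_read, elevated, sso_linked, export_allowed, role_editor.
[2] rule 2 [IF device_trusted and elevated THEN cond_1]; rule 6 [IF sso_linked and restricted_mode THEN role_admin]; rule 11 [IF can_read and restricted_mode THEN session_fresh]; rule 14 [IF elevated and restricted_mode THEN quota_ok]. ⇒ new: cond_1, role_admin, session_fresh, quota_ok.
[3] rule 5 [IF cond_1 and mfa_enrolled THEN cond_4]; rule 7 [IF session_fresh THEN cond_3]; rule 8 [IF role_admin and quota_ok THEN ip_allowlisted]. ⇒ new: cond_4, cond_3, ip_allowlisted.
[4] rule 3 [IF ip_allowlisted and session_fresh THEN role_viewer]. ⇒ new: role_viewer.
role_viewer first appears in round 4.

4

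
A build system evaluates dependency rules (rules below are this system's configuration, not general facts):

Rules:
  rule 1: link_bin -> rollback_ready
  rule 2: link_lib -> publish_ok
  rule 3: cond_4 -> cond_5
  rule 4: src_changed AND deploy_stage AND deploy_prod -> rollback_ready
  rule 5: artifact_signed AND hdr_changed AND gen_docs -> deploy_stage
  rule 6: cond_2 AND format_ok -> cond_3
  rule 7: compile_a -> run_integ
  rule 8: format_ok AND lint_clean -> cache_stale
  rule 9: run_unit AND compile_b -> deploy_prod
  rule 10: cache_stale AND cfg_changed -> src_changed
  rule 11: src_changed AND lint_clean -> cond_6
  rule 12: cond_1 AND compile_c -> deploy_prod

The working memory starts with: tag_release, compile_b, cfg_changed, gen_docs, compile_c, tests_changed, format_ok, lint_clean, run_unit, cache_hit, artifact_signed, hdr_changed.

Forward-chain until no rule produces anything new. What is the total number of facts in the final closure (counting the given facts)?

18

Round 1: rule 5 [artifact_signed AND hdr_changed AND gen_docs -> deploy_stage]; rule 8 [format_ok AND lint_clean -> cache_stale]; rule 9 [run_unit AND compile_b -> deploy_prod]. Adds deploy_stage, cache_stale, deploy_prod.
Round 2: rule 10 [cache_stale AND cfg_changed -> src_changed]. Adds src_changed.
Round 3: rule 4 [src_changed AND deploy_stage AND deploy_prod -> rollback_ready]; rule 11 [src_changed AND lint_clean -> cond_6]. Adds rollback_ready, cond_6.
Closure: {artifact_signed, cache_hit, cache_stale, cfg_changed, compile_b, compile_c, cond_6, deploy_prod, deploy_stage, format_ok, gen_docs, hdr_changed, lint_clean, rollback_ready, run_unit, src_changed, tag_release, tests_changed} — 18 facts.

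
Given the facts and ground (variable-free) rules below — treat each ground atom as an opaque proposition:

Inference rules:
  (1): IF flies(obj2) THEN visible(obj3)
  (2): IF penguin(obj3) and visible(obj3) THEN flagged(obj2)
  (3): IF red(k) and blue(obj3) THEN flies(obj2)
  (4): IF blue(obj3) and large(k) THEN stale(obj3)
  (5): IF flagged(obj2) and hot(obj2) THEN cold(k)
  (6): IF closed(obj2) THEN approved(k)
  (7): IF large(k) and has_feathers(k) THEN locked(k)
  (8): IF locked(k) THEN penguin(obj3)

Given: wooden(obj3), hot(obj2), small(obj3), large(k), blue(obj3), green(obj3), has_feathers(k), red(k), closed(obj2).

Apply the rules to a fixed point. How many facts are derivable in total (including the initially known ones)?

Round 1: (3) [IF red(k) and blue(obj3) THEN flies(obj2)]; (4) [IF blue(obj3) and large(k) THEN stale(obj3)]; (6) [IF closed(obj2) THEN approved(k)]; (7) [IF large(k) and has_feathers(k) THEN locked(k)]. Adds flies(obj2), stale(obj3), approved(k), locked(k).
Round 2: (1) [IF flies(obj2) THEN visible(obj3)]; (8) [IF locked(k) THEN penguin(obj3)]. Adds visible(obj3), penguin(obj3).
Round 3: (2) [IF penguin(obj3) and visible(obj3) THEN flagged(obj2)]. Adds flagged(obj2).
Round 4: (5) [IF flagged(obj2) and hot(obj2) THEN cold(k)]. Adds cold(k).
Closure: {approved(k), blue(obj3), closed(obj2), cold(k), flagged(obj2), flies(obj2), green(obj3), has_feathers(k), hot(obj2), large(k), locked(k), penguin(obj3), red(k), small(obj3), stale(obj3), visible(obj3), wooden(obj3)} — 17 facts.

17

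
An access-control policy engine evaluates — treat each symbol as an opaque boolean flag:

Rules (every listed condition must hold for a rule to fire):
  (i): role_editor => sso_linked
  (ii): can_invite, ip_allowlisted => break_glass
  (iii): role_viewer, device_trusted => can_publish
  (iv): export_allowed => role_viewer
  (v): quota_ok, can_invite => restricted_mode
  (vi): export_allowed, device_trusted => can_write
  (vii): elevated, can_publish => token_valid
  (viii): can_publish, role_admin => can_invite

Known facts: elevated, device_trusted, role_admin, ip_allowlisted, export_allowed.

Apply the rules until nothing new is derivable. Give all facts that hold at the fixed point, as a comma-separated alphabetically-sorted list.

break_glass, can_invite, can_publish, can_write, device_trusted, elevated, export_allowed, ip_allowlisted, role_admin, role_viewer, token_valid

Round 1: (iv) [export_allowed => role_viewer]; (vi) [export_allowed, device_trusted => can_write]. Adds role_viewer, can_write.
Round 2: (iii) [role_viewer, device_trusted => can_publish]. Adds can_publish.
Round 3: (vii) [elevated, can_publish => token_valid]; (viii) [can_publish, role_admin => can_invite]. Adds token_valid, can_invite.
Round 4: (ii) [can_invite, ip_allowlisted => break_glass]. Adds break_glass.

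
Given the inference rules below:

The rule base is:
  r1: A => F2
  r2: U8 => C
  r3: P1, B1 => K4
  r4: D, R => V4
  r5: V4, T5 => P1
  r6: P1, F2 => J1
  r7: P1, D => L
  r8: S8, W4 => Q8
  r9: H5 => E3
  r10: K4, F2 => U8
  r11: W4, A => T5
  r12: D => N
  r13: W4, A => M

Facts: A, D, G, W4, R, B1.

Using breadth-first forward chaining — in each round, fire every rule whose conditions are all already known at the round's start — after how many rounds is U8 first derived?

4

Round 1: r1 [A => F2]; r4 [D, R => V4]; r11 [W4, A => T5]; r12 [D => N]; r13 [W4, A => M]. Adds F2, V4, T5, N, M.
Round 2: r5 [V4, T5 => P1]. Adds P1.
Round 3: r3 [P1, B1 => K4]; r6 [P1, F2 => J1]; r7 [P1, D => L]. Adds K4, J1, L.
Round 4: r10 [K4, F2 => U8]. Adds U8.
U8 first appears in round 4.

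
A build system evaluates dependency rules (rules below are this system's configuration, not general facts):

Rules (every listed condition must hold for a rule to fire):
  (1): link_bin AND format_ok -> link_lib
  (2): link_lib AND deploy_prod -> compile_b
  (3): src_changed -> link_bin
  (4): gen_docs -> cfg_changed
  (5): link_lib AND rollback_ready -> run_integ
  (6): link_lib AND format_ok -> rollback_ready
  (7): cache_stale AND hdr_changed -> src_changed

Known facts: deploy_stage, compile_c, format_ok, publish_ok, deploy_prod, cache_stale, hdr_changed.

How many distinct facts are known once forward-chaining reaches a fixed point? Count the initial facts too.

13

[1] (7) [cache_stale AND hdr_changed -> src_changed]. ⇒ new: src_changed.
[2] (3) [src_changed -> link_bin]. ⇒ new: link_bin.
[3] (1) [link_bin AND format_ok -> link_lib]. ⇒ new: link_lib.
[4] (2) [link_lib AND deploy_prod -> compile_b]; (6) [link_lib AND format_ok -> rollback_ready]. ⇒ new: compile_b, rollback_ready.
[5] (5) [link_lib AND rollback_ready -> run_integ]. ⇒ new: run_integ.
Closure: {cache_stale, compile_b, compile_c, deploy_prod, deploy_stage, format_ok, hdr_changed, link_bin, link_lib, publish_ok, rollback_ready, run_integ, src_changed} — 13 facts.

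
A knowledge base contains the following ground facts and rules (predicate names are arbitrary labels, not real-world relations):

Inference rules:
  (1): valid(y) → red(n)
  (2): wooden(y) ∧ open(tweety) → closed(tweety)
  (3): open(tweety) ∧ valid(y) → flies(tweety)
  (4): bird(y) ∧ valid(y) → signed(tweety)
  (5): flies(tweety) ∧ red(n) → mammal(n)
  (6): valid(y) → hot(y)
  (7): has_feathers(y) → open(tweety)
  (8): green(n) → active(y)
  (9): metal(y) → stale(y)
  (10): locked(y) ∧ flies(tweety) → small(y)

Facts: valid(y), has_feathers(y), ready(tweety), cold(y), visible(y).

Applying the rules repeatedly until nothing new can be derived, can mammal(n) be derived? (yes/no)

Round 1 — (1), (6), (7), derive red(n), hot(y), open(tweety).
Round 2 — (3), derive flies(tweety).
Round 3 — (5), derive mammal(n).
mammal(n) appears in round 3, so it is derivable.

yes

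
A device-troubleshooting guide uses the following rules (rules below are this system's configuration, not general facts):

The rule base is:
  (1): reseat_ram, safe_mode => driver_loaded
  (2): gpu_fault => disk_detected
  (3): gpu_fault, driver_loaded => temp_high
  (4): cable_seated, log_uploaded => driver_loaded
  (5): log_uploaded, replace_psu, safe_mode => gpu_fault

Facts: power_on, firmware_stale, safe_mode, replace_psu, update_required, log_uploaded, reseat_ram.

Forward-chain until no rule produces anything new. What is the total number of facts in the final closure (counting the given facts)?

Round 1 — (1), (5), derive driver_loaded, gpu_fault.
Round 2 — (2), (3), derive disk_detected, temp_high.
Closure: {disk_detected, driver_loaded, firmware_stale, gpu_fault, log_uploaded, power_on, replace_psu, reseat_ram, safe_mode, temp_high, update_required} — 11 facts.

11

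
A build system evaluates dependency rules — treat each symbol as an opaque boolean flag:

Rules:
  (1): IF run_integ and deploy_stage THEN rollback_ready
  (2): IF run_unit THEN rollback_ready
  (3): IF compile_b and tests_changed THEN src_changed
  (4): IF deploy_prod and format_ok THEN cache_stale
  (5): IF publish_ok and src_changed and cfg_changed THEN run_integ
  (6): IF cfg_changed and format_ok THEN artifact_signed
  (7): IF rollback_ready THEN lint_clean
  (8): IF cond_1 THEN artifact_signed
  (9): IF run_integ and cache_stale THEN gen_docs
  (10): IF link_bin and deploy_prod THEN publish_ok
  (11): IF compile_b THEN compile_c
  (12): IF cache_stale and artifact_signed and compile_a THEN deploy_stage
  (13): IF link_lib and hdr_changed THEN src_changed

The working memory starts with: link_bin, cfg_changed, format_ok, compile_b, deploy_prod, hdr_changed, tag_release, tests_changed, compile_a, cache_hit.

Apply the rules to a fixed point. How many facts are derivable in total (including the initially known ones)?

20

Round 1: (3) [IF compile_b and tests_changed THEN src_changed]; (4) [IF deploy_prod and format_ok THEN cache_stale]; (6) [IF cfg_changed and format_ok THEN artifact_signed]; (10) [IF link_bin and deploy_prod THEN publish_ok]; (11) [IF compile_b THEN compile_c]. Adds src_changed, cache_stale, artifact_signed, publish_ok, compile_c.
Round 2: (5) [IF publish_ok and src_changed and cfg_changed THEN run_integ]; (12) [IF cache_stale and artifact_signed and compile_a THEN deploy_stage]. Adds run_integ, deploy_stage.
Round 3: (1) [IF run_integ and deploy_stage THEN rollback_ready]; (9) [IF run_integ and cache_stale THEN gen_docs]. Adds rollback_ready, gen_docs.
Round 4: (7) [IF rollback_ready THEN lint_clean]. Adds lint_clean.
Closure: {artifact_signed, cache_hit, cache_stale, cfg_changed, compile_a, compile_b, compile_c, deploy_prod, deploy_stage, format_ok, gen_docs, hdr_changed, link_bin, lint_clean, publish_ok, rollback_ready, run_integ, src_changed, tag_release, tests_changed} — 20 facts.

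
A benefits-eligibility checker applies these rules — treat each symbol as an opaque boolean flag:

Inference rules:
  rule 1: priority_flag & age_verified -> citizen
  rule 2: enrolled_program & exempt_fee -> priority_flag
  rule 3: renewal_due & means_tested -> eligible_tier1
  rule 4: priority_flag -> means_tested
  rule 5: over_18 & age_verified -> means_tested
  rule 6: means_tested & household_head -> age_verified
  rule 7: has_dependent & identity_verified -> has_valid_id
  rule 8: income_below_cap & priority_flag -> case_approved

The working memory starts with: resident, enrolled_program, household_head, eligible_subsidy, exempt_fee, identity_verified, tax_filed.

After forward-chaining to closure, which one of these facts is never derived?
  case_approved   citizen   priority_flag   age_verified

case_approved

Round 1 fires rule 2, giving priority_flag.
Round 2 fires rule 4, giving means_tested.
Round 3 fires rule 6, giving age_verified.
Round 4 fires rule 1, giving citizen.
Derived: priority_flag (round 1), age_verified (round 3), citizen (round 4). case_approved never appears in any round.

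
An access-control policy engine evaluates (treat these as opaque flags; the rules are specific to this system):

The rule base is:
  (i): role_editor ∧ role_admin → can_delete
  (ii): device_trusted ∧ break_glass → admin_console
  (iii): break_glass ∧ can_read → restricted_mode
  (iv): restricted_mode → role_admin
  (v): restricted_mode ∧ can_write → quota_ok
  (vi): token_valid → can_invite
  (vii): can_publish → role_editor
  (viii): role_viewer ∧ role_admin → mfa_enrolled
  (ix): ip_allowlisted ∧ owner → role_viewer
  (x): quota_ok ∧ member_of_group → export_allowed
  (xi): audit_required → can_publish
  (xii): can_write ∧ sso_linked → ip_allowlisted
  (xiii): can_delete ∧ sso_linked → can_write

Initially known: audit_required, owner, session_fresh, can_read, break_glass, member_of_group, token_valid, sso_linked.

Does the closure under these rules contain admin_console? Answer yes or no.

no

Round 1 fires (iii), (vi), (xi), giving restricted_mode, can_invite, can_publish.
Round 2 fires (iv), (vii), giving role_admin, role_editor.
Round 3 fires (i), giving can_delete.
Round 4 fires (xiii), giving can_write.
Round 5 fires (v), (xii), giving quota_ok, ip_allowlisted.
Round 6 fires (ix), (x), giving role_viewer, export_allowed.
Round 7 fires (viii), giving mfa_enrolled.
Fixed point reached. admin_console is concluded only by (ii); (ii) needs device_trusted (never derived).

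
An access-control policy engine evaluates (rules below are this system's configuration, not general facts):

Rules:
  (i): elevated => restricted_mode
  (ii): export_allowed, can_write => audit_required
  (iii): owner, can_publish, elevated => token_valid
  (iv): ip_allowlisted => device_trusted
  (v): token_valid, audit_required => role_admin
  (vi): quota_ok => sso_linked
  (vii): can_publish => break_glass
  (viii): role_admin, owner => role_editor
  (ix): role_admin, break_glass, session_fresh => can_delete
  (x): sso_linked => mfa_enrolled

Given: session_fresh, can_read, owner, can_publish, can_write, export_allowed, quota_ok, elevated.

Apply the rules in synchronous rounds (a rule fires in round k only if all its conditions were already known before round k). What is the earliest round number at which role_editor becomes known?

Round 1 fires (i), (ii), (iii), (vi), (vii), giving restricted_mode, audit_required, token_valid, sso_linked, break_glass.
Round 2 fires (v), (x), giving role_admin, mfa_enrolled.
Round 3 fires (viii), (ix), giving role_editor, can_delete.
role_editor first appears in round 3.

3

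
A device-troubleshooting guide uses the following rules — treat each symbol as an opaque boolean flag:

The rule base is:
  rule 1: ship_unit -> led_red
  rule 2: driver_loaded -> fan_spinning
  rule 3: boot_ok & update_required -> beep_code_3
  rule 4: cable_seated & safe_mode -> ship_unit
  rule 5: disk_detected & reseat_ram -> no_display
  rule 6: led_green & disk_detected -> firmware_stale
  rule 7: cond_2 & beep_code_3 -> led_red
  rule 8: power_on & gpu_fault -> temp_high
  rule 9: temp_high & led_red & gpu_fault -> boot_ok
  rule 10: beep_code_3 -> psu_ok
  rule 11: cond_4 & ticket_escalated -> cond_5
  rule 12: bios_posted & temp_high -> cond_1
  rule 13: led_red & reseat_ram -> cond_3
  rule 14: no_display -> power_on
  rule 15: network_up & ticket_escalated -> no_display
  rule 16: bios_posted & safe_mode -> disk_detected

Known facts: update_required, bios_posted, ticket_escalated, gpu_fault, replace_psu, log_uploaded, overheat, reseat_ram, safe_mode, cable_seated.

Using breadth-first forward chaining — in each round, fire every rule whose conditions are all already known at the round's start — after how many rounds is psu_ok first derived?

Round 1: rule 4 [cable_seated & safe_mode -> ship_unit]; rule 16 [bios_posted & safe_mode -> disk_detected]. New: ship_unit, disk_detected.
Round 2: rule 1 [ship_unit -> led_red]; rule 5 [disk_detected & reseat_ram -> no_display]. New: led_red, no_display.
Round 3: rule 13 [led_red & reseat_ram -> cond_3]; rule 14 [no_display -> power_on]. New: cond_3, power_on.
Round 4: rule 8 [power_on & gpu_fault -> temp_high]. New: temp_high.
Round 5: rule 9 [temp_high & led_red & gpu_fault -> boot_ok]; rule 12 [bios_posted & temp_high -> cond_1]. New: boot_ok, cond_1.
Round 6: rule 3 [boot_ok & update_required -> beep_code_3]. New: beep_code_3.
Round 7: rule 10 [beep_code_3 -> psu_ok]. New: psu_ok.
psu_ok first appears in round 7.

7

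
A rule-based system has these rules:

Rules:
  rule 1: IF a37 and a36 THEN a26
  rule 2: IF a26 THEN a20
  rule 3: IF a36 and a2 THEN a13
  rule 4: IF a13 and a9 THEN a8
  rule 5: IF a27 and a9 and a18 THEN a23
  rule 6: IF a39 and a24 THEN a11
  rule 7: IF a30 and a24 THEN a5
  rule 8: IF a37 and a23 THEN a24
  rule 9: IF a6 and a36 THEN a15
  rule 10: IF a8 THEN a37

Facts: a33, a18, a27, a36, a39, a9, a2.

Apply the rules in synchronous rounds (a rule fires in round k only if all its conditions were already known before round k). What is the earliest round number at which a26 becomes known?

Round 1 — rule 3, rule 5, derive a13, a23.
Round 2 — rule 4, derive a8.
Round 3 — rule 10, derive a37.
Round 4 — rule 1, rule 8, derive a26, a24.
a26 first appears in round 4.

4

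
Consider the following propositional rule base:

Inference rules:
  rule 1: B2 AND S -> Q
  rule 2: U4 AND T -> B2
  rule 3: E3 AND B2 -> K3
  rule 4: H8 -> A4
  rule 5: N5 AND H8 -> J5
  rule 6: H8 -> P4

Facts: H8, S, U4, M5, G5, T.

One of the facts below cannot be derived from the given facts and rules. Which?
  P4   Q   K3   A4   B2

K3

Round 1 — rule 2, rule 4, rule 6, derive B2, A4, P4.
Round 2 — rule 1, derive Q.
Derived: Q (round 2), A4 (round 1), P4 (round 1), B2 (round 1). K3 never appears in any round.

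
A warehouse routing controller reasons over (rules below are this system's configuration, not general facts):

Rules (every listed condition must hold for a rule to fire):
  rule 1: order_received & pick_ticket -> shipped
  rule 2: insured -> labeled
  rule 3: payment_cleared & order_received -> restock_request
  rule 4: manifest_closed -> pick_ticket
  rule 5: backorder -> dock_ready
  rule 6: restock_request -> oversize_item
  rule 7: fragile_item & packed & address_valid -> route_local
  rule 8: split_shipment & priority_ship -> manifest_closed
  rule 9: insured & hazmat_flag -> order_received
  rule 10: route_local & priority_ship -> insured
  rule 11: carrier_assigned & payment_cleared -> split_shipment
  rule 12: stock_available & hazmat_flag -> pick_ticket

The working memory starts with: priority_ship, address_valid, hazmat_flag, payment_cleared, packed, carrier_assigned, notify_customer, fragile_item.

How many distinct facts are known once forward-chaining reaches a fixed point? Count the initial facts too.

18

Round 1 — rule 7, rule 11, derive route_local, split_shipment.
Round 2 — rule 8, rule 10, derive manifest_closed, insured.
Round 3 — rule 2, rule 4, rule 9, derive labeled, pick_ticket, order_received.
Round 4 — rule 1, rule 3, derive shipped, restock_request.
Round 5 — rule 6, derive oversize_item.
Closure: {address_valid, carrier_assigned, fragile_item, hazmat_flag, insured, labeled, manifest_closed, notify_customer, order_received, oversize_item, packed, payment_cleared, pick_ticket, priority_ship, restock_request, route_local, shipped, split_shipment} — 18 facts.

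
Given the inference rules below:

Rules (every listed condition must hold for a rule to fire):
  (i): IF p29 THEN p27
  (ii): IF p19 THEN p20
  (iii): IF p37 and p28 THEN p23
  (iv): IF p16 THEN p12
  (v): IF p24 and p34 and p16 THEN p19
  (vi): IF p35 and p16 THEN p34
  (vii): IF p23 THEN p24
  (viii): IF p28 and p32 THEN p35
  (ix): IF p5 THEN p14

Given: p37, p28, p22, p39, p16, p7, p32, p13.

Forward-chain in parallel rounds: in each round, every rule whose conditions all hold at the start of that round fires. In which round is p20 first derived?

4

[1] (iii) [IF p37 and p28 THEN p23]; (iv) [IF p16 THEN p12]; (viii) [IF p28 and p32 THEN p35]. ⇒ new: p23, p12, p35.
[2] (vi) [IF p35 and p16 THEN p34]; (vii) [IF p23 THEN p24]. ⇒ new: p34, p24.
[3] (v) [IF p24 and p34 and p16 THEN p19]. ⇒ new: p19.
[4] (ii) [IF p19 THEN p20]. ⇒ new: p20.
p20 first appears in round 4.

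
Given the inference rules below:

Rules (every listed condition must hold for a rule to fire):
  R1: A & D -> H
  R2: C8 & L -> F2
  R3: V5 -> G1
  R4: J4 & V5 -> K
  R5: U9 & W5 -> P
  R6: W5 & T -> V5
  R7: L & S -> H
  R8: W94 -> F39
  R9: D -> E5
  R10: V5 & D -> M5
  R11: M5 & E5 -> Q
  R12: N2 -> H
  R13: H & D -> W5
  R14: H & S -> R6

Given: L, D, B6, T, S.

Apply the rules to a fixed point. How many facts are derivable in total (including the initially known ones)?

13

[1] R7 [L & S -> H]; R9 [D -> E5]. ⇒ new: H, E5.
[2] R13 [H & D -> W5]; R14 [H & S -> R6]. ⇒ new: W5, R6.
[3] R6 [W5 & T -> V5]. ⇒ new: V5.
[4] R3 [V5 -> G1]; R10 [V5 & D -> M5]. ⇒ new: G1, M5.
[5] R11 [M5 & E5 -> Q]. ⇒ new: Q.
Closure: {B6, D, E5, G1, H, L, M5, Q, R6, S, T, V5, W5} — 13 facts.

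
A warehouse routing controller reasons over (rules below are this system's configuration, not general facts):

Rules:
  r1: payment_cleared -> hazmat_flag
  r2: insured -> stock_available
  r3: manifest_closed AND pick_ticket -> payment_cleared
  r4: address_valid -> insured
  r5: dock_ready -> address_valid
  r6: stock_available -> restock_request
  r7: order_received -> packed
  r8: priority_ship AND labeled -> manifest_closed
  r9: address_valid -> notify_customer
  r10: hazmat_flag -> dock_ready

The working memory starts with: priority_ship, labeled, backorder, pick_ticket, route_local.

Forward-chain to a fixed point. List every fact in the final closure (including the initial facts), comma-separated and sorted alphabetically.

address_valid, backorder, dock_ready, hazmat_flag, insured, labeled, manifest_closed, notify_customer, payment_cleared, pick_ticket, priority_ship, restock_request, route_local, stock_available

Round 1 — r8, derive manifest_closed.
Round 2 — r3, derive payment_cleared.
Round 3 — r1, derive hazmat_flag.
Round 4 — r10, derive dock_ready.
Round 5 — r5, derive address_valid.
Round 6 — r4, r9, derive insured, notify_customer.
Round 7 — r2, derive stock_available.
Round 8 — r6, derive restock_request.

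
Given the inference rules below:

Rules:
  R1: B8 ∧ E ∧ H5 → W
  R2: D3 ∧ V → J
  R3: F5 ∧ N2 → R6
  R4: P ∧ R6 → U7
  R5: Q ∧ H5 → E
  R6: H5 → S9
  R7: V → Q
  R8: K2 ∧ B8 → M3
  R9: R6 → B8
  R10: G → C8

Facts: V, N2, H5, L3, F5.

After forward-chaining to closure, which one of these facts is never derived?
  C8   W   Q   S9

C8

Round 1 — R3, R6, R7, derive R6, S9, Q.
Round 2 — R5, R9, derive E, B8.
Round 3 — R1, derive W.
Derived: Q (round 1), S9 (round 1), W (round 3). C8 never appears in any round.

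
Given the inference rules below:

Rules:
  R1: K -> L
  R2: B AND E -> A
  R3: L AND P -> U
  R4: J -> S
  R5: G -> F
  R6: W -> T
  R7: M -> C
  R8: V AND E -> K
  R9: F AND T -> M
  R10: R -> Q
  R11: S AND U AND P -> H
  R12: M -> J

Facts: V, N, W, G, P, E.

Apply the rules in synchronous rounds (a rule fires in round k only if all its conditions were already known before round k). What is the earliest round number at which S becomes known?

4

Round 1: R5 [G -> F]; R6 [W -> T]; R8 [V AND E -> K]. Adds F, T, K.
Round 2: R1 [K -> L]; R9 [F AND T -> M]. Adds L, M.
Round 3: R3 [L AND P -> U]; R7 [M -> C]; R12 [M -> J]. Adds U, C, J.
Round 4: R4 [J -> S]. Adds S.
S first appears in round 4.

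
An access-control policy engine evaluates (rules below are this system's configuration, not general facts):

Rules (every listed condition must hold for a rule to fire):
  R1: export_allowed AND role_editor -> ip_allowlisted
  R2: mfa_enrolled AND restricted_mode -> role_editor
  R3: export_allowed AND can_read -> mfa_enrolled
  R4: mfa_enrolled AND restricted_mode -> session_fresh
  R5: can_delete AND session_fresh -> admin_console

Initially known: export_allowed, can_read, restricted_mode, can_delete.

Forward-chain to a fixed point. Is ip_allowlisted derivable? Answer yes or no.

Round 1: R3 [export_allowed AND can_read -> mfa_enrolled]. Adds mfa_enrolled.
Round 2: R2 [mfa_enrolled AND restricted_mode -> role_editor]; R4 [mfa_enrolled AND restricted_mode -> session_fresh]. Adds role_editor, session_fresh.
Round 3: R1 [export_allowed AND role_editor -> ip_allowlisted]; R5 [can_delete AND session_fresh -> admin_console]. Adds ip_allowlisted, admin_console.
ip_allowlisted appears in round 3, so it is derivable.

yes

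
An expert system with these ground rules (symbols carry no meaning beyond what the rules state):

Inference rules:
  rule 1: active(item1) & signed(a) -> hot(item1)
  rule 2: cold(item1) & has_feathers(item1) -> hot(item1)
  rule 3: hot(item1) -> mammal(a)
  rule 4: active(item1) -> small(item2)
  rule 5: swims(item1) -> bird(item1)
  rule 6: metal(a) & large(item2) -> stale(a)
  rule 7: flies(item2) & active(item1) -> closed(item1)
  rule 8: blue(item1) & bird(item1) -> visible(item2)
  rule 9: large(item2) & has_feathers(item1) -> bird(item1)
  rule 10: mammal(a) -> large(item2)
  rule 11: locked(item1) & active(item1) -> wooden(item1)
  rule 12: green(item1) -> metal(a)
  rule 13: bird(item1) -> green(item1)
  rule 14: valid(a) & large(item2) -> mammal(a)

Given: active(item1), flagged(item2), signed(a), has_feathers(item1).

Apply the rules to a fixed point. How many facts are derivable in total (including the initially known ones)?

Round 1 fires rule 1, rule 4, giving hot(item1), small(item2).
Round 2 fires rule 3, giving mammal(a).
Round 3 fires rule 10, giving large(item2).
Round 4 fires rule 9, giving bird(item1).
Round 5 fires rule 13, giving green(item1).
Round 6 fires rule 12, giving metal(a).
Round 7 fires rule 6, giving stale(a).
Closure: {active(item1), bird(item1), flagged(item2), green(item1), has_feathers(item1), hot(item1), large(item2), mammal(a), metal(a), signed(a), small(item2), stale(a)} — 12 facts.

12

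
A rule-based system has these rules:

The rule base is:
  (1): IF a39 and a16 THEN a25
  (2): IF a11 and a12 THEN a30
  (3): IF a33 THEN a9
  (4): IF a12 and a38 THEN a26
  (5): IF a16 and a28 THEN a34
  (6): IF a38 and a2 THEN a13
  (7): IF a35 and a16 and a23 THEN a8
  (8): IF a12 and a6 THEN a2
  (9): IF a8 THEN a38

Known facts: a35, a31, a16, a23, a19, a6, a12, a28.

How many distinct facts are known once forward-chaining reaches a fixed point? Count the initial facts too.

14

Round 1: (5) [IF a16 and a28 THEN a34]; (7) [IF a35 and a16 and a23 THEN a8]; (8) [IF a12 and a6 THEN a2]. Adds a34, a8, a2.
Round 2: (9) [IF a8 THEN a38]. Adds a38.
Round 3: (4) [IF a12 and a38 THEN a26]; (6) [IF a38 and a2 THEN a13]. Adds a26, a13.
Closure: {a12, a13, a16, a19, a2, a23, a26, a28, a31, a34, a35, a38, a6, a8} — 14 facts.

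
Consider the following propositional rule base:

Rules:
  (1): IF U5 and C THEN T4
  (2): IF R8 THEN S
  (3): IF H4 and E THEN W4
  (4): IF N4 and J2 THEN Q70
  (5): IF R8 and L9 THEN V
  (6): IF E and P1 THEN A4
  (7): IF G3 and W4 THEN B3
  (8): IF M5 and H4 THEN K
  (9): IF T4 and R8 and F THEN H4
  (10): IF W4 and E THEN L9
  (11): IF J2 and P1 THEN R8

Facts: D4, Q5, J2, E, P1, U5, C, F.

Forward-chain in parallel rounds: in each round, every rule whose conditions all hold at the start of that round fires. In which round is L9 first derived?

Round 1: (1) [IF U5 and C THEN T4]; (6) [IF E and P1 THEN A4]; (11) [IF J2 and P1 THEN R8]. New: T4, A4, R8.
Round 2: (2) [IF R8 THEN S]; (9) [IF T4 and R8 and F THEN H4]. New: S, H4.
Round 3: (3) [IF H4 and E THEN W4]. New: W4.
Round 4: (10) [IF W4 and E THEN L9]. New: L9.
L9 first appears in round 4.

4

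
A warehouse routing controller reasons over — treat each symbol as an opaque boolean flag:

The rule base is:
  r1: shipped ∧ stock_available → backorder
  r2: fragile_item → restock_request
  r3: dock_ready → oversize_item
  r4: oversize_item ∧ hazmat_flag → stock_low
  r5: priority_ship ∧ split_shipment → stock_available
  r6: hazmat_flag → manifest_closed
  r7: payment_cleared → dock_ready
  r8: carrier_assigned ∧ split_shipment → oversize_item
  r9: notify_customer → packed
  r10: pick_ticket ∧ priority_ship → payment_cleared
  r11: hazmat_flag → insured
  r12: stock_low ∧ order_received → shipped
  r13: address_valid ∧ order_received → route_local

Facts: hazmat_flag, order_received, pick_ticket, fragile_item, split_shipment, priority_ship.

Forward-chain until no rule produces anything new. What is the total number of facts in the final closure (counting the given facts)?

16

[1] r2 [fragile_item → restock_request]; r5 [priority_ship ∧ split_shipment → stock_available]; r6 [hazmat_flag → manifest_closed]; r10 [pick_ticket ∧ priority_ship → payment_cleared]; r11 [hazmat_flag → insured]. ⇒ new: restock_request, stock_available, manifest_closed, payment_cleared, insured.
[2] r7 [payment_cleared → dock_ready]. ⇒ new: dock_ready.
[3] r3 [dock_ready → oversize_item]. ⇒ new: oversize_item.
[4] r4 [oversize_item ∧ hazmat_flag → stock_low]. ⇒ new: stock_low.
[5] r12 [stock_low ∧ order_received → shipped]. ⇒ new: shipped.
[6] r1 [shipped ∧ stock_available → backorder]. ⇒ new: backorder.
Closure: {backorder, dock_ready, fragile_item, hazmat_flag, insured, manifest_closed, order_received, oversize_item, payment_cleared, pick_ticket, priority_ship, restock_request, shipped, split_shipment, stock_available, stock_low} — 16 facts.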